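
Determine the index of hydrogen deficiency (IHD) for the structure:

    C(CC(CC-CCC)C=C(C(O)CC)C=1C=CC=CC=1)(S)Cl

5

Molecular formula from the SMILES: C19H29ClOS.
DoU = (2C + 2 + N − H − X)/2 = (2·19 + 2 + 0 − 29 − 1)/2 = 10/2 = 5.
(Structurally: 1 ring(s) + 4 π bond(s) = 5.)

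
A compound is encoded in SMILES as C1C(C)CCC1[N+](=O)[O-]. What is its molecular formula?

C6H11NO2

Heavy atoms from the SMILES: 6 C, 1 N, 2 O.
Implicit hydrogens by atom environment:
  3 × C: 2 H each → 6
  2 × C: 1 H each → 2
  1 × C: 3 H
  1 × N (charge +1): no H
  1 × O: no H
  1 × O (charge -1): no H
  Total hydrogens = 11.
Molecular formula: C6H11NO2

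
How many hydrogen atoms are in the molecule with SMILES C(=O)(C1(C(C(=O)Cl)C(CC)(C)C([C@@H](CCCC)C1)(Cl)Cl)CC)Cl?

Hydrogens are implicit in SMILES; fill each atom to its normal valence:
  6 × C: 2 H each → 12
  5 × C: no H
  4 × C: 3 H each → 12
  4 × Cl: no H
  2 × C: 1 H each → 2
  2 × O: no H
  Total hydrogens = 26.

26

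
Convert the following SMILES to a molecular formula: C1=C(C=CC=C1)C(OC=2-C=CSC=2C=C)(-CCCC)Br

Heavy atoms from the SMILES: 1 Br, 17 C, 1 O, 1 S.
Implicit hydrogens by atom environment:
  7 × C (aromatic): 1 H each → 7
  4 × C: 2 H each → 8
  3 × C (aromatic): no H
  1 × Br: no H
  1 × C: 3 H
  1 × C: 1 H
  1 × C: no H
  1 × O: no H
  1 × S (aromatic): no H
  Total hydrogens = 19.
Molecular formula: C17H19BrOS

C17H19BrOS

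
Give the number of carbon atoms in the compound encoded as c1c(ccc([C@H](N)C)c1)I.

The symbol for carbon appears 8 times in the SMILES. Lowercase c denotes aromatic carbon and counts toward C.

8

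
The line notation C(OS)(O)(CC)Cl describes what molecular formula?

Heavy atoms from the SMILES: 3 C, 1 Cl, 2 O, 1 S.
Implicit hydrogens by atom environment:
  1 × C: 3 H
  1 × C: 2 H
  1 × C: no H
  1 × Cl: no H
  1 × O: 1 H
  1 × O: no H
  1 × S: 1 H
  Total hydrogens = 7.
Molecular formula: C3H7ClO2S

C3H7ClO2S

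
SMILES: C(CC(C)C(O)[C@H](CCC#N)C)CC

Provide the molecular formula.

Heavy atoms from the SMILES: 12 C, 1 N, 1 O.
Implicit hydrogens by atom environment:
  5 × C: 2 H each → 10
  3 × C: 3 H each → 9
  3 × C: 1 H each → 3
  1 × C: no H
  1 × N: no H
  1 × O: 1 H
  Total hydrogens = 23.
Molecular formula: C12H23NO

C12H23NO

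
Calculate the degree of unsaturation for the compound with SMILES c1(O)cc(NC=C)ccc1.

5

Molecular formula from the SMILES: C8H9NO.
DoU = (2C + 2 + N − H − X)/2 = (2·8 + 2 + 1 − 9 − 0)/2 = 10/2 = 5.
(Structurally: 1 ring(s) + 4 π bond(s) = 5.)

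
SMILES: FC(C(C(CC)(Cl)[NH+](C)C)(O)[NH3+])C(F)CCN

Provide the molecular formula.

[C10H24ClF2N3O]2+

Heavy atoms from the SMILES: 10 C, 1 Cl, 2 F, 3 N, 1 O.
Implicit hydrogens by atom environment:
  3 × C: 3 H each → 9
  3 × C: 2 H each → 6
  2 × C: 1 H each → 2
  2 × C: no H
  2 × F: no H
  1 × Cl: no H
  1 × N (charge +1): 3 H
  1 × N: 2 H
  1 × N (charge +1): 1 H
  1 × O: 1 H
  Total hydrogens = 24.
Net charge +2.
Molecular formula: [C10H24ClF2N3O]2+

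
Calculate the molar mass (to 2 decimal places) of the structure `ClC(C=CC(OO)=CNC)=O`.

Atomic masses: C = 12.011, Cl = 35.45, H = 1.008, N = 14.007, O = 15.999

177.58

Molecular formula: C6H8ClNO3.
M = 6×12.011 + 1×35.45 + 8×1.008 + 1×14.007 + 3×15.999 = 177.58 g/mol.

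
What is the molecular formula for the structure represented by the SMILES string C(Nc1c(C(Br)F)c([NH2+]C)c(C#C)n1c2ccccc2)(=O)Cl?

C15H13BrClFN3O+

Heavy atoms from the SMILES: 1 Br, 15 C, 1 Cl, 1 F, 3 N, 1 O.
Implicit hydrogens by atom environment:
  5 × C (aromatic): 1 H each → 5
  5 × C (aromatic): no H
  2 × C: 1 H each → 2
  2 × C: no H
  1 × Br: no H
  1 × C: 3 H
  1 × Cl: no H
  1 × F: no H
  1 × N (charge +1): 2 H
  1 × N: 1 H
  1 × N (aromatic): no H
  1 × O: no H
  Total hydrogens = 13.
Net charge +1.
Molecular formula: C15H13BrClFN3O+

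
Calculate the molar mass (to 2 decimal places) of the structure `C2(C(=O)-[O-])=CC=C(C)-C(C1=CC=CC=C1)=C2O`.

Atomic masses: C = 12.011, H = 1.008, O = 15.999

227.24

Molecular formula: C14H11O3-.
M = 14×12.011 + 11×1.008 + 3×15.999 = 227.24 g/mol.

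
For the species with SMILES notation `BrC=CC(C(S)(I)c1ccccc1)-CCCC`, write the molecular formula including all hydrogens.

C14H18BrIS

Heavy atoms from the SMILES: 1 Br, 14 C, 1 I, 1 S.
Implicit hydrogens by atom environment:
  5 × C (aromatic): 1 H each → 5
  3 × C: 2 H each → 6
  3 × C: 1 H each → 3
  1 × Br: no H
  1 × C: 3 H
  1 × C: no H
  1 × C (aromatic): no H
  1 × I: no H
  1 × S: 1 H
  Total hydrogens = 18.
Molecular formula: C14H18BrIS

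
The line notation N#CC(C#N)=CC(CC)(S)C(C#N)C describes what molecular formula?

C10H11N3S

Heavy atoms from the SMILES: 10 C, 3 N, 1 S.
Implicit hydrogens by atom environment:
  5 × C: no H
  3 × N: no H
  2 × C: 3 H each → 6
  2 × C: 1 H each → 2
  1 × C: 2 H
  1 × S: 1 H
  Total hydrogens = 11.
Molecular formula: C10H11N3S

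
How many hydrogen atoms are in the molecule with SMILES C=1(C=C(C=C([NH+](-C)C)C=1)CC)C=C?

Hydrogens are implicit in SMILES; fill each atom to its normal valence:
  3 × C: 3 H each → 9
  3 × C (aromatic): 1 H each → 3
  3 × C (aromatic): no H
  2 × C: 2 H each → 4
  1 × C: 1 H
  1 × N (charge +1): 1 H
  Total hydrogens = 18.

18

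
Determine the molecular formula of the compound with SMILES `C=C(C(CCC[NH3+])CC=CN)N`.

Heavy atoms from the SMILES: 9 C, 3 N.
Implicit hydrogens by atom environment:
  5 × C: 2 H each → 10
  3 × C: 1 H each → 3
  2 × N: 2 H each → 4
  1 × C: no H
  1 × N (charge +1): 3 H
  Total hydrogens = 20.
Net charge +1.
Molecular formula: C9H20N3+

C9H20N3+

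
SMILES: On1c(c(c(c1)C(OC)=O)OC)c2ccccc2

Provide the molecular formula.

C13H13NO4

Heavy atoms from the SMILES: 13 C, 1 N, 4 O.
Implicit hydrogens by atom environment:
  6 × C (aromatic): 1 H each → 6
  4 × C (aromatic): no H
  3 × O: no H
  2 × C: 3 H each → 6
  1 × C: no H
  1 × N (aromatic): no H
  1 × O: 1 H
  Total hydrogens = 13.
Molecular formula: C13H13NO4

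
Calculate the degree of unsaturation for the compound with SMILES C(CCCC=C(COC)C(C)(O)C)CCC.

1

Molecular formula from the SMILES: C14H28O2.
DoU = (2C + 2 + N − H − X)/2 = (2·14 + 2 + 0 − 28 − 0)/2 = 2/2 = 1.
(Structurally: 0 ring(s) + 1 π bond(s) = 1.)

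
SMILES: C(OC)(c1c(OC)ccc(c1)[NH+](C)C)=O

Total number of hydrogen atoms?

Hydrogens are implicit in SMILES; fill each atom to its normal valence:
  4 × C: 3 H each → 12
  3 × C (aromatic): 1 H each → 3
  3 × C (aromatic): no H
  3 × O: no H
  1 × C: no H
  1 × N (charge +1): 1 H
  Total hydrogens = 16.

16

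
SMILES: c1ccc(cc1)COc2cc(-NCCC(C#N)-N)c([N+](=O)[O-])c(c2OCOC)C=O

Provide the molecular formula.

C20H22N4O6

Heavy atoms from the SMILES: 20 C, 4 N, 6 O.
Implicit hydrogens by atom environment:
  6 × C (aromatic): 1 H each → 6
  6 × C (aromatic): no H
  5 × O: no H
  4 × C: 2 H each → 8
  2 × C: 1 H each → 2
  1 × C: 3 H
  1 × C: no H
  1 × N: 2 H
  1 × N: 1 H
  1 × N (charge +1): no H
  1 × N: no H
  1 × O (charge -1): no H
  Total hydrogens = 22.
Molecular formula: C20H22N4O6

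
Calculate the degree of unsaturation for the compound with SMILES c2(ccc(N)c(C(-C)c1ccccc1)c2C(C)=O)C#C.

11

Molecular formula from the SMILES: C18H17NO.
DoU = (2C + 2 + N − H − X)/2 = (2·18 + 2 + 1 − 17 − 0)/2 = 22/2 = 11.
(Structurally: 2 ring(s) + 9 π bond(s) = 11.)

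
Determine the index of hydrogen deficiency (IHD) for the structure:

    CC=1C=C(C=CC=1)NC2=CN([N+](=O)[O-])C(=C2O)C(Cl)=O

9

Molecular formula from the SMILES: C12H10ClN3O4.
DoU = (2C + 2 + N − H − X)/2 = (2·12 + 2 + 3 − 10 − 1)/2 = 18/2 = 9.
(Structurally: 2 ring(s) + 7 π bond(s) = 9.)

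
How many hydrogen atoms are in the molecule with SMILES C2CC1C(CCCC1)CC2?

18

Hydrogens are implicit in SMILES; fill each atom to its normal valence:
  8 × C: 2 H each → 16
  2 × C: 1 H each → 2
  Total hydrogens = 18.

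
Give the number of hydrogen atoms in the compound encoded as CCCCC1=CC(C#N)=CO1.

Hydrogens are implicit in SMILES; fill each atom to its normal valence:
  3 × C: 2 H each → 6
  2 × C (aromatic): 1 H each → 2
  2 × C (aromatic): no H
  1 × C: 3 H
  1 × C: no H
  1 × N: no H
  1 × O (aromatic): no H
  Total hydrogens = 11.

11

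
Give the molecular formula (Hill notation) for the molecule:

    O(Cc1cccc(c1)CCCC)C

C12H18O

Heavy atoms from the SMILES: 12 C, 1 O.
Implicit hydrogens by atom environment:
  4 × C: 2 H each → 8
  4 × C (aromatic): 1 H each → 4
  2 × C: 3 H each → 6
  2 × C (aromatic): no H
  1 × O: no H
  Total hydrogens = 18.
Molecular formula: C12H18O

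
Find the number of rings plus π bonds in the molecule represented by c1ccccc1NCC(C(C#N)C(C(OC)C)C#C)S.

Molecular formula from the SMILES: C16H20N2OS.
DoU = (2C + 2 + N − H − X)/2 = (2·16 + 2 + 2 − 20 − 0)/2 = 16/2 = 8.
(Structurally: 1 ring(s) + 7 π bond(s) = 8.)

8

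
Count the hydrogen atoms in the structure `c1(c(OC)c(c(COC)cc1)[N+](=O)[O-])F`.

Hydrogens are implicit in SMILES; fill each atom to its normal valence:
  4 × C (aromatic): no H
  3 × O: no H
  2 × C: 3 H each → 6
  2 × C (aromatic): 1 H each → 2
  1 × C: 2 H
  1 × F: no H
  1 × N (charge +1): no H
  1 × O (charge -1): no H
  Total hydrogens = 10.

10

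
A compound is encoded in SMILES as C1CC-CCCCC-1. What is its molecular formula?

C8H16

Heavy atoms from the SMILES: 8 C.
Implicit hydrogens by atom environment:
  8 × C: 2 H each → 16
  Total hydrogens = 16.
Molecular formula: C8H16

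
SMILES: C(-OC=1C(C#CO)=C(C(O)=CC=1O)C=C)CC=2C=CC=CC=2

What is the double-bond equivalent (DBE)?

Molecular formula from the SMILES: C18H16O4.
DoU = (2C + 2 + N − H − X)/2 = (2·18 + 2 + 0 − 16 − 0)/2 = 22/2 = 11.
(Structurally: 2 ring(s) + 9 π bond(s) = 11.)

11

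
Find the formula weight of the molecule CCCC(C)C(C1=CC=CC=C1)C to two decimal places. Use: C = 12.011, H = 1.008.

Molecular formula: C13H20.
M = 13×12.011 + 20×1.008 = 176.30 g/mol.

176.30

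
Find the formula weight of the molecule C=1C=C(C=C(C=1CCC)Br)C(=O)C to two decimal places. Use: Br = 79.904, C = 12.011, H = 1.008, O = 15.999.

Molecular formula: C11H13BrO.
M = 1×79.904 + 11×12.011 + 13×1.008 + 1×15.999 = 241.13 g/mol.

241.13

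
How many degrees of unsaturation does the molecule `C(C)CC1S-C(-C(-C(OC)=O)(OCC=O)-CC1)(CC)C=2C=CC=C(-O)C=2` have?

Molecular formula from the SMILES: C20H28O5S.
DoU = (2C + 2 + N − H − X)/2 = (2·20 + 2 + 0 − 28 − 0)/2 = 14/2 = 7.
(Structurally: 2 ring(s) + 5 π bond(s) = 7.)

7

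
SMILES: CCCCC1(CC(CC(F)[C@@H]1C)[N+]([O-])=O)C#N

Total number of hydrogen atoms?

19

Hydrogens are implicit in SMILES; fill each atom to its normal valence:
  5 × C: 2 H each → 10
  3 × C: 1 H each → 3
  2 × C: 3 H each → 6
  2 × C: no H
  1 × F: no H
  1 × N: no H
  1 × N (charge +1): no H
  1 × O: no H
  1 × O (charge -1): no H
  Total hydrogens = 19.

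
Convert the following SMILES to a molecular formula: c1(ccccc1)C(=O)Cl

Heavy atoms from the SMILES: 7 C, 1 Cl, 1 O.
Implicit hydrogens by atom environment:
  5 × C (aromatic): 1 H each → 5
  1 × C (aromatic): no H
  1 × C: no H
  1 × Cl: no H
  1 × O: no H
  Total hydrogens = 5.
Molecular formula: C7H5ClO

C7H5ClO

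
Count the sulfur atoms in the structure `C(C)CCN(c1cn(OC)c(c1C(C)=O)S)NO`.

1

The symbol for sulfur appears 1 time in the SMILES.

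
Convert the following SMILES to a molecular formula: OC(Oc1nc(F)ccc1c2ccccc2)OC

C13H12FNO3

Heavy atoms from the SMILES: 13 C, 1 F, 1 N, 3 O.
Implicit hydrogens by atom environment:
  7 × C (aromatic): 1 H each → 7
  4 × C (aromatic): no H
  2 × O: no H
  1 × C: 3 H
  1 × C: 1 H
  1 × F: no H
  1 × N (aromatic): no H
  1 × O: 1 H
  Total hydrogens = 12.
Molecular formula: C13H12FNO3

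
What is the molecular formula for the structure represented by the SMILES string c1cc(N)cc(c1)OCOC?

C8H11NO2

Heavy atoms from the SMILES: 8 C, 1 N, 2 O.
Implicit hydrogens by atom environment:
  4 × C (aromatic): 1 H each → 4
  2 × C (aromatic): no H
  2 × O: no H
  1 × C: 3 H
  1 × C: 2 H
  1 × N: 2 H
  Total hydrogens = 11.
Molecular formula: C8H11NO2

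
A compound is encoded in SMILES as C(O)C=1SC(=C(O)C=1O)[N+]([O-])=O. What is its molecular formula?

Heavy atoms from the SMILES: 5 C, 1 N, 5 O, 1 S.
Implicit hydrogens by atom environment:
  4 × C (aromatic): no H
  3 × O: 1 H each → 3
  1 × C: 2 H
  1 × N (charge +1): no H
  1 × O: no H
  1 × O (charge -1): no H
  1 × S (aromatic): no H
  Total hydrogens = 5.
Molecular formula: C5H5NO5S

C5H5NO5S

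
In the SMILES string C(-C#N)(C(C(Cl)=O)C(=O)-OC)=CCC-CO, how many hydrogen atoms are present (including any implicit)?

12

Hydrogens are implicit in SMILES; fill each atom to its normal valence:
  4 × C: no H
  3 × C: 2 H each → 6
  3 × O: no H
  2 × C: 1 H each → 2
  1 × C: 3 H
  1 × Cl: no H
  1 × N: no H
  1 × O: 1 H
  Total hydrogens = 12.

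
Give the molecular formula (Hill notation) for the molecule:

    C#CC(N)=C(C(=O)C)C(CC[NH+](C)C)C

C12H21N2O+

Heavy atoms from the SMILES: 12 C, 2 N, 1 O.
Implicit hydrogens by atom environment:
  4 × C: 3 H each → 12
  4 × C: no H
  2 × C: 2 H each → 4
  2 × C: 1 H each → 2
  1 × N: 2 H
  1 × N (charge +1): 1 H
  1 × O: no H
  Total hydrogens = 21.
Net charge +1.
Molecular formula: C12H21N2O+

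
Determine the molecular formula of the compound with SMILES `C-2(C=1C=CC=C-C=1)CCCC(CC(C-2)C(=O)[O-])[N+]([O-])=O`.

Heavy atoms from the SMILES: 15 C, 1 N, 4 O.
Implicit hydrogens by atom environment:
  5 × C: 2 H each → 10
  5 × C (aromatic): 1 H each → 5
  3 × C: 1 H each → 3
  2 × O: no H
  2 × O (charge -1): no H
  1 × C (aromatic): no H
  1 × C: no H
  1 × N (charge +1): no H
  Total hydrogens = 18.
Net charge -1.
Molecular formula: C15H18NO4-

C15H18NO4-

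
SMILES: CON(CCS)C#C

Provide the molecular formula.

C5H9NOS

Heavy atoms from the SMILES: 5 C, 1 N, 1 O, 1 S.
Implicit hydrogens by atom environment:
  2 × C: 2 H each → 4
  1 × C: 3 H
  1 × C: 1 H
  1 × C: no H
  1 × N: no H
  1 × O: no H
  1 × S: 1 H
  Total hydrogens = 9.
Molecular formula: C5H9NOS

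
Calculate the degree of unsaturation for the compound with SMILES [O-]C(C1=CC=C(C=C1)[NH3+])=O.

5

Molecular formula from the SMILES: C7H7NO2.
DoU = (2C + 2 + N − H − X)/2 = (2·7 + 2 + 1 − 7 − 0)/2 = 10/2 = 5.
(Structurally: 1 ring(s) + 4 π bond(s) = 5.)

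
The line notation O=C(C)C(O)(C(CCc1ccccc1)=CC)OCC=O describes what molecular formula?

C16H20O4

Heavy atoms from the SMILES: 16 C, 4 O.
Implicit hydrogens by atom environment:
  5 × C (aromatic): 1 H each → 5
  3 × C: 2 H each → 6
  3 × C: no H
  3 × O: no H
  2 × C: 3 H each → 6
  2 × C: 1 H each → 2
  1 × C (aromatic): no H
  1 × O: 1 H
  Total hydrogens = 20.
Molecular formula: C16H20O4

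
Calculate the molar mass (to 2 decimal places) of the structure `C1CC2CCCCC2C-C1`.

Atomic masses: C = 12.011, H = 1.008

Molecular formula: C10H18.
M = 10×12.011 + 18×1.008 = 138.25 g/mol.

138.25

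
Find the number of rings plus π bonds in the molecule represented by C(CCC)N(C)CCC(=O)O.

Molecular formula from the SMILES: C8H17NO2.
DoU = (2C + 2 + N − H − X)/2 = (2·8 + 2 + 1 − 17 − 0)/2 = 2/2 = 1.
(Structurally: 0 ring(s) + 1 π bond(s) = 1.)

1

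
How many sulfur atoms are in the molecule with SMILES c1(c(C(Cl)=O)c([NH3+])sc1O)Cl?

The symbol for sulfur appears 1 time in the SMILES.

1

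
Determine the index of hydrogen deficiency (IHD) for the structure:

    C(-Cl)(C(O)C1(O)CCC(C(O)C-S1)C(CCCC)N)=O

2

Molecular formula from the SMILES: C13H24ClNO4S.
DoU = (2C + 2 + N − H − X)/2 = (2·13 + 2 + 1 − 24 − 1)/2 = 4/2 = 2.
(Structurally: 1 ring(s) + 1 π bond(s) = 2.)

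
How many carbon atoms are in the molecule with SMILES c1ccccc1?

The symbol for carbon appears 6 times in the SMILES. Lowercase c denotes aromatic carbon and counts toward C.

6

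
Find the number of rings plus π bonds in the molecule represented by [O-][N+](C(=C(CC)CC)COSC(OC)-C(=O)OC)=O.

3

Molecular formula from the SMILES: C11H19NO6S.
DoU = (2C + 2 + N − H − X)/2 = (2·11 + 2 + 1 − 19 − 0)/2 = 6/2 = 3.
(Structurally: 0 ring(s) + 3 π bond(s) = 3.)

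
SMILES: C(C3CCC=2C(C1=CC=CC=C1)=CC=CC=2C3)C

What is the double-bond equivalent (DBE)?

9

Molecular formula from the SMILES: C18H20.
DoU = (2C + 2 + N − H − X)/2 = (2·18 + 2 + 0 − 20 − 0)/2 = 18/2 = 9.
(Structurally: 3 ring(s) + 6 π bond(s) = 9.)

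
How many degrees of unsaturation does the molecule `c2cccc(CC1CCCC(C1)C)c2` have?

5

Molecular formula from the SMILES: C14H20.
DoU = (2C + 2 + N − H − X)/2 = (2·14 + 2 + 0 − 20 − 0)/2 = 10/2 = 5.
(Structurally: 2 ring(s) + 3 π bond(s) = 5.)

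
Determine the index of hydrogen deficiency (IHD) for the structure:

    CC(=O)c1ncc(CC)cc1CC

5

Molecular formula from the SMILES: C11H15NO.
DoU = (2C + 2 + N − H − X)/2 = (2·11 + 2 + 1 − 15 − 0)/2 = 10/2 = 5.
(Structurally: 1 ring(s) + 4 π bond(s) = 5.)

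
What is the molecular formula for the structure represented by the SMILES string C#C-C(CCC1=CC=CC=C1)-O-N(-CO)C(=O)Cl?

Heavy atoms from the SMILES: 13 C, 1 Cl, 1 N, 3 O.
Implicit hydrogens by atom environment:
  5 × C (aromatic): 1 H each → 5
  3 × C: 2 H each → 6
  2 × C: 1 H each → 2
  2 × C: no H
  2 × O: no H
  1 × C (aromatic): no H
  1 × Cl: no H
  1 × N: no H
  1 × O: 1 H
  Total hydrogens = 14.
Molecular formula: C13H14ClNO3

C13H14ClNO3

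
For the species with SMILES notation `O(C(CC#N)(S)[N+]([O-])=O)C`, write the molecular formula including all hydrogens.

C4H6N2O3S

Heavy atoms from the SMILES: 4 C, 2 N, 3 O, 1 S.
Implicit hydrogens by atom environment:
  2 × C: no H
  2 × O: no H
  1 × C: 3 H
  1 × C: 2 H
  1 × N (charge +1): no H
  1 × N: no H
  1 × O (charge -1): no H
  1 × S: 1 H
  Total hydrogens = 6.
Molecular formula: C4H6N2O3S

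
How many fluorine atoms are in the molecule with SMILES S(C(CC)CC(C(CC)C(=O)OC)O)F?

1

The symbol for fluorine appears 1 time in the SMILES.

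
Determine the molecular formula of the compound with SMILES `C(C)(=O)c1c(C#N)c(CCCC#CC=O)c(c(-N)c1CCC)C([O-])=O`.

C19H19N2O4-

Heavy atoms from the SMILES: 19 C, 2 N, 4 O.
Implicit hydrogens by atom environment:
  6 × C (aromatic): no H
  5 × C: 2 H each → 10
  5 × C: no H
  3 × O: no H
  2 × C: 3 H each → 6
  1 × C: 1 H
  1 × N: 2 H
  1 × N: no H
  1 × O (charge -1): no H
  Total hydrogens = 19.
Net charge -1.
Molecular formula: C19H19N2O4-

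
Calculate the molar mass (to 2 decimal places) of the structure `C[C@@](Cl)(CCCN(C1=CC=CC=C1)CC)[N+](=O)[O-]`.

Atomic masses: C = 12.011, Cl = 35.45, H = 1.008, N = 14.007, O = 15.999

270.76

Molecular formula: C13H19ClN2O2.
M = 13×12.011 + 1×35.45 + 19×1.008 + 2×14.007 + 2×15.999 = 270.76 g/mol.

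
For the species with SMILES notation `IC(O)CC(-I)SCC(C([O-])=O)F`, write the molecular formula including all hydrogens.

Heavy atoms from the SMILES: 6 C, 1 F, 2 I, 3 O, 1 S.
Implicit hydrogens by atom environment:
  3 × C: 1 H each → 3
  2 × C: 2 H each → 4
  2 × I: no H
  1 × C: no H
  1 × F: no H
  1 × O: 1 H
  1 × O: no H
  1 × O (charge -1): no H
  1 × S: no H
  Total hydrogens = 8.
Net charge -1.
Molecular formula: C6H8FI2O3S-

C6H8FI2O3S-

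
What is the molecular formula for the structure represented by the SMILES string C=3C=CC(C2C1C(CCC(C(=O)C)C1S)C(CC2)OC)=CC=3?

Heavy atoms from the SMILES: 19 C, 2 O, 1 S.
Implicit hydrogens by atom environment:
  6 × C: 1 H each → 6
  5 × C (aromatic): 1 H each → 5
  4 × C: 2 H each → 8
  2 × C: 3 H each → 6
  2 × O: no H
  1 × C (aromatic): no H
  1 × C: no H
  1 × S: 1 H
  Total hydrogens = 26.
Molecular formula: C19H26O2S

C19H26O2S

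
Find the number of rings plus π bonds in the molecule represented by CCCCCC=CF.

1

Molecular formula from the SMILES: C7H13F.
DoU = (2C + 2 + N − H − X)/2 = (2·7 + 2 + 0 − 13 − 1)/2 = 2/2 = 1.
(Structurally: 0 ring(s) + 1 π bond(s) = 1.)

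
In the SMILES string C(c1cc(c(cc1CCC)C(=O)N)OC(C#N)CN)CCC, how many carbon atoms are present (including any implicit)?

17

The symbol for carbon appears 17 times in the SMILES. Lowercase c denotes aromatic carbon and counts toward C.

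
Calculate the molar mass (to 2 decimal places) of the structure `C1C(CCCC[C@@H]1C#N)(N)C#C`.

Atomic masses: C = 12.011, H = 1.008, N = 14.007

Molecular formula: C10H14N2.
M = 10×12.011 + 14×1.008 + 2×14.007 = 162.24 g/mol.

162.24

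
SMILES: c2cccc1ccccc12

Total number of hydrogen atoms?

Hydrogens are implicit in SMILES; fill each atom to its normal valence:
  8 × C (aromatic): 1 H each → 8
  2 × C (aromatic): no H
  Total hydrogens = 8.

8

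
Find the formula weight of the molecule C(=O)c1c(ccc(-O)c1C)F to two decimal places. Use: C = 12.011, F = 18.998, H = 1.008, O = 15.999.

154.14

Molecular formula: C8H7FO2.
M = 8×12.011 + 1×18.998 + 7×1.008 + 2×15.999 = 154.14 g/mol.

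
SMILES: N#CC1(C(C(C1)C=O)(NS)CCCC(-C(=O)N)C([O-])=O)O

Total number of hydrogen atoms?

16

Hydrogens are implicit in SMILES; fill each atom to its normal valence:
  5 × C: no H
  4 × C: 2 H each → 8
  3 × C: 1 H each → 3
  3 × O: no H
  1 × N: 2 H
  1 × N: 1 H
  1 × N: no H
  1 × O: 1 H
  1 × O (charge -1): no H
  1 × S: 1 H
  Total hydrogens = 16.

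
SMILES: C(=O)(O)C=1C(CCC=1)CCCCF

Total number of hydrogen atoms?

15

Hydrogens are implicit in SMILES; fill each atom to its normal valence:
  6 × C: 2 H each → 12
  2 × C: 1 H each → 2
  2 × C: no H
  1 × F: no H
  1 × O: 1 H
  1 × O: no H
  Total hydrogens = 15.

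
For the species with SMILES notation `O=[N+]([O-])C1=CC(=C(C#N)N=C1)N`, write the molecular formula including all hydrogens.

C6H4N4O2

Heavy atoms from the SMILES: 6 C, 4 N, 2 O.
Implicit hydrogens by atom environment:
  3 × C (aromatic): no H
  2 × C (aromatic): 1 H each → 2
  1 × C: no H
  1 × N: 2 H
  1 × N (aromatic): no H
  1 × N: no H
  1 × N (charge +1): no H
  1 × O: no H
  1 × O (charge -1): no H
  Total hydrogens = 4.
Molecular formula: C6H4N4O2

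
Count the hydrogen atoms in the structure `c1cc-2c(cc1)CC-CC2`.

Hydrogens are implicit in SMILES; fill each atom to its normal valence:
  4 × C: 2 H each → 8
  4 × C (aromatic): 1 H each → 4
  2 × C (aromatic): no H
  Total hydrogens = 12.

12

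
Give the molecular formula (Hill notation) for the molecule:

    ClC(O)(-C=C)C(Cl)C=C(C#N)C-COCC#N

Heavy atoms from the SMILES: 11 C, 2 Cl, 2 N, 2 O.
Implicit hydrogens by atom environment:
  4 × C: 2 H each → 8
  4 × C: no H
  3 × C: 1 H each → 3
  2 × Cl: no H
  2 × N: no H
  1 × O: 1 H
  1 × O: no H
  Total hydrogens = 12.
Molecular formula: C11H12Cl2N2O2

C11H12Cl2N2O2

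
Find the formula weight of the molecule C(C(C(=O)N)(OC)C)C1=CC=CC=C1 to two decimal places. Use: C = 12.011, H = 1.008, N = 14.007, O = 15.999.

193.25

Molecular formula: C11H15NO2.
M = 11×12.011 + 15×1.008 + 1×14.007 + 2×15.999 = 193.25 g/mol.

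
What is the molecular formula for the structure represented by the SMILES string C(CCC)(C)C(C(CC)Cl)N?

C9H20ClN

Heavy atoms from the SMILES: 9 C, 1 Cl, 1 N.
Implicit hydrogens by atom environment:
  3 × C: 3 H each → 9
  3 × C: 2 H each → 6
  3 × C: 1 H each → 3
  1 × Cl: no H
  1 × N: 2 H
  Total hydrogens = 20.
Molecular formula: C9H20ClN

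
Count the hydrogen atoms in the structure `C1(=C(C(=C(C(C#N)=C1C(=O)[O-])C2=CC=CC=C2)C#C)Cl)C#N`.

6

Hydrogens are implicit in SMILES; fill each atom to its normal valence:
  7 × C (aromatic): no H
  5 × C (aromatic): 1 H each → 5
  4 × C: no H
  2 × N: no H
  1 × C: 1 H
  1 × Cl: no H
  1 × O: no H
  1 × O (charge -1): no H
  Total hydrogens = 6.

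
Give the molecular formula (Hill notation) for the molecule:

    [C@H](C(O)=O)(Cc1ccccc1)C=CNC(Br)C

C13H16BrNO2

Heavy atoms from the SMILES: 1 Br, 13 C, 1 N, 2 O.
Implicit hydrogens by atom environment:
  5 × C (aromatic): 1 H each → 5
  4 × C: 1 H each → 4
  1 × Br: no H
  1 × C: 3 H
  1 × C: 2 H
  1 × C: no H
  1 × C (aromatic): no H
  1 × N: 1 H
  1 × O: 1 H
  1 × O: no H
  Total hydrogens = 16.
Molecular formula: C13H16BrNO2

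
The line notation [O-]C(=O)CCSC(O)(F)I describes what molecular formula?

C4H5FIO3S-

Heavy atoms from the SMILES: 4 C, 1 F, 1 I, 3 O, 1 S.
Implicit hydrogens by atom environment:
  2 × C: 2 H each → 4
  2 × C: no H
  1 × F: no H
  1 × I: no H
  1 × O: 1 H
  1 × O: no H
  1 × O (charge -1): no H
  1 × S: no H
  Total hydrogens = 5.
Net charge -1.
Molecular formula: C4H5FIO3S-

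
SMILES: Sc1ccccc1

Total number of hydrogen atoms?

6

Hydrogens are implicit in SMILES; fill each atom to its normal valence:
  5 × C (aromatic): 1 H each → 5
  1 × C (aromatic): no H
  1 × S: 1 H
  Total hydrogens = 6.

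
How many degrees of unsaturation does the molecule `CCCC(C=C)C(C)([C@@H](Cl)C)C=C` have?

Molecular formula from the SMILES: C12H21Cl.
DoU = (2C + 2 + N − H − X)/2 = (2·12 + 2 + 0 − 21 − 1)/2 = 4/2 = 2.
(Structurally: 0 ring(s) + 2 π bond(s) = 2.)

2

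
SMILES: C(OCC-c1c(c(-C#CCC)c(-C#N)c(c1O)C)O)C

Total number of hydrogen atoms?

19

Hydrogens are implicit in SMILES; fill each atom to its normal valence:
  6 × C (aromatic): no H
  4 × C: 2 H each → 8
  3 × C: 3 H each → 9
  3 × C: no H
  2 × O: 1 H each → 2
  1 × N: no H
  1 × O: no H
  Total hydrogens = 19.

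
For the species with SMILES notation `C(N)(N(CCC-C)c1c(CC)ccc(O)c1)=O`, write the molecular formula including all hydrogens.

C13H20N2O2

Heavy atoms from the SMILES: 13 C, 2 N, 2 O.
Implicit hydrogens by atom environment:
  4 × C: 2 H each → 8
  3 × C (aromatic): 1 H each → 3
  3 × C (aromatic): no H
  2 × C: 3 H each → 6
  1 × C: no H
  1 × N: 2 H
  1 × N: no H
  1 × O: 1 H
  1 × O: no H
  Total hydrogens = 20.
Molecular formula: C13H20N2O2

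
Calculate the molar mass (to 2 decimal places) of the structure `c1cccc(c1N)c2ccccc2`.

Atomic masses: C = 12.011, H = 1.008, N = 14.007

169.23

Molecular formula: C12H11N.
M = 12×12.011 + 11×1.008 + 1×14.007 = 169.23 g/mol.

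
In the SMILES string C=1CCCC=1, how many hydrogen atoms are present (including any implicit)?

8

Hydrogens are implicit in SMILES; fill each atom to its normal valence:
  3 × C: 2 H each → 6
  2 × C: 1 H each → 2
  Total hydrogens = 8.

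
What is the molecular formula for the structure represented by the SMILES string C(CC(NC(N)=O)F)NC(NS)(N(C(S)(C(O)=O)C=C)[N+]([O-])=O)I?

Heavy atoms from the SMILES: 9 C, 1 F, 1 I, 6 N, 5 O, 2 S.
Implicit hydrogens by atom environment:
  4 × C: no H
  3 × C: 2 H each → 6
  3 × N: 1 H each → 3
  3 × O: no H
  2 × C: 1 H each → 2
  2 × S: 1 H each → 2
  1 × F: no H
  1 × I: no H
  1 × N: 2 H
  1 × N: no H
  1 × N (charge +1): no H
  1 × O: 1 H
  1 × O (charge -1): no H
  Total hydrogens = 16.
Molecular formula: C9H16FIN6O5S2

C9H16FIN6O5S2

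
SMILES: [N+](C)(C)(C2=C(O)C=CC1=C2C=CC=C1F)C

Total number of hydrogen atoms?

15

Hydrogens are implicit in SMILES; fill each atom to its normal valence:
  5 × C (aromatic): 1 H each → 5
  5 × C (aromatic): no H
  3 × C: 3 H each → 9
  1 × F: no H
  1 × N (charge +1): no H
  1 × O: 1 H
  Total hydrogens = 15.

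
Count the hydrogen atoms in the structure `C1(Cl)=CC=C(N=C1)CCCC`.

Hydrogens are implicit in SMILES; fill each atom to its normal valence:
  3 × C: 2 H each → 6
  3 × C (aromatic): 1 H each → 3
  2 × C (aromatic): no H
  1 × C: 3 H
  1 × Cl: no H
  1 × N (aromatic): no H
  Total hydrogens = 12.

12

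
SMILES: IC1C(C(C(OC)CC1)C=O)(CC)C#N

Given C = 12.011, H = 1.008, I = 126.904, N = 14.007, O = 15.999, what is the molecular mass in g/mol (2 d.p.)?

Molecular formula: C11H16INO2.
M = 11×12.011 + 16×1.008 + 1×126.904 + 1×14.007 + 2×15.999 = 321.16 g/mol.

321.16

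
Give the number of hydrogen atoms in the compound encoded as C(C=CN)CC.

11

Hydrogens are implicit in SMILES; fill each atom to its normal valence:
  2 × C: 2 H each → 4
  2 × C: 1 H each → 2
  1 × C: 3 H
  1 × N: 2 H
  Total hydrogens = 11.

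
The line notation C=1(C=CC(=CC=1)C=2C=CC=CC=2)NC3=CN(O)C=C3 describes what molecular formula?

C16H14N2O

Heavy atoms from the SMILES: 16 C, 2 N, 1 O.
Implicit hydrogens by atom environment:
  12 × C (aromatic): 1 H each → 12
  4 × C (aromatic): no H
  1 × N: 1 H
  1 × N (aromatic): no H
  1 × O: 1 H
  Total hydrogens = 14.
Molecular formula: C16H14N2O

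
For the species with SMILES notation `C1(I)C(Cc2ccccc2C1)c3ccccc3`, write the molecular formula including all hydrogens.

Heavy atoms from the SMILES: 16 C, 1 I.
Implicit hydrogens by atom environment:
  9 × C (aromatic): 1 H each → 9
  3 × C (aromatic): no H
  2 × C: 2 H each → 4
  2 × C: 1 H each → 2
  1 × I: no H
  Total hydrogens = 15.
Molecular formula: C16H15I

C16H15I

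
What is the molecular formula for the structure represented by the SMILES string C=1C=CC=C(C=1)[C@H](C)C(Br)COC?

Heavy atoms from the SMILES: 1 Br, 11 C, 1 O.
Implicit hydrogens by atom environment:
  5 × C (aromatic): 1 H each → 5
  2 × C: 3 H each → 6
  2 × C: 1 H each → 2
  1 × Br: no H
  1 × C: 2 H
  1 × C (aromatic): no H
  1 × O: no H
  Total hydrogens = 15.
Molecular formula: C11H15BrO

C11H15BrO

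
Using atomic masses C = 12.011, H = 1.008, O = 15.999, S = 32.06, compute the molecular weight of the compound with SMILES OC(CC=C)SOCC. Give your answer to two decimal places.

148.22

Molecular formula: C6H12O2S.
M = 6×12.011 + 12×1.008 + 2×15.999 + 1×32.06 = 148.22 g/mol.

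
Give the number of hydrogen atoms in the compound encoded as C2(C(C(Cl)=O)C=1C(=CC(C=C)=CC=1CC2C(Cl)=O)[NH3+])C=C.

16

Hydrogens are implicit in SMILES; fill each atom to its normal valence:
  5 × C: 1 H each → 5
  4 × C (aromatic): no H
  3 × C: 2 H each → 6
  2 × C (aromatic): 1 H each → 2
  2 × C: no H
  2 × Cl: no H
  2 × O: no H
  1 × N (charge +1): 3 H
  Total hydrogens = 16.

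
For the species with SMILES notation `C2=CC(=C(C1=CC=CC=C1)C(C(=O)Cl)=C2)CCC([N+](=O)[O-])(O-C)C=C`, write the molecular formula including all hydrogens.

Heavy atoms from the SMILES: 19 C, 1 Cl, 1 N, 4 O.
Implicit hydrogens by atom environment:
  8 × C (aromatic): 1 H each → 8
  4 × C (aromatic): no H
  3 × C: 2 H each → 6
  3 × O: no H
  2 × C: no H
  1 × C: 3 H
  1 × C: 1 H
  1 × Cl: no H
  1 × N (charge +1): no H
  1 × O (charge -1): no H
  Total hydrogens = 18.
Molecular formula: C19H18ClNO4

C19H18ClNO4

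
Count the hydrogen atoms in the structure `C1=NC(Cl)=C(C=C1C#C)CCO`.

Hydrogens are implicit in SMILES; fill each atom to its normal valence:
  3 × C (aromatic): no H
  2 × C: 2 H each → 4
  2 × C (aromatic): 1 H each → 2
  1 × C: 1 H
  1 × C: no H
  1 × Cl: no H
  1 × N (aromatic): no H
  1 × O: 1 H
  Total hydrogens = 8.

8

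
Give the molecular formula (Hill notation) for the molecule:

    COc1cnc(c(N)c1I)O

Heavy atoms from the SMILES: 6 C, 1 I, 2 N, 2 O.
Implicit hydrogens by atom environment:
  4 × C (aromatic): no H
  1 × C: 3 H
  1 × C (aromatic): 1 H
  1 × I: no H
  1 × N: 2 H
  1 × N (aromatic): no H
  1 × O: 1 H
  1 × O: no H
  Total hydrogens = 7.
Molecular formula: C6H7IN2O2

C6H7IN2O2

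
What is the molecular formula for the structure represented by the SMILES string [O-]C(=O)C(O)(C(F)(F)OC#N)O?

C4H2F2NO5-

Heavy atoms from the SMILES: 4 C, 2 F, 1 N, 5 O.
Implicit hydrogens by atom environment:
  4 × C: no H
  2 × F: no H
  2 × O: 1 H each → 2
  2 × O: no H
  1 × N: no H
  1 × O (charge -1): no H
  Total hydrogens = 2.
Net charge -1.
Molecular formula: C4H2F2NO5-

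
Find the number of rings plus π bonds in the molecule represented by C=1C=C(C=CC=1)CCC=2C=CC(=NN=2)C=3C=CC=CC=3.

Molecular formula from the SMILES: C18H16N2.
DoU = (2C + 2 + N − H − X)/2 = (2·18 + 2 + 2 − 16 − 0)/2 = 24/2 = 12.
(Structurally: 3 ring(s) + 9 π bond(s) = 12.)

12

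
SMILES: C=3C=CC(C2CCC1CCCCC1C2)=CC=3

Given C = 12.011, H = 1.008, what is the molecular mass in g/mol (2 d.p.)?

Molecular formula: C16H22.
M = 16×12.011 + 22×1.008 = 214.35 g/mol.

214.35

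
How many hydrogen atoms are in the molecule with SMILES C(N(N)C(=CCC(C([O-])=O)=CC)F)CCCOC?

20

Hydrogens are implicit in SMILES; fill each atom to its normal valence:
  5 × C: 2 H each → 10
  3 × C: no H
  2 × C: 3 H each → 6
  2 × C: 1 H each → 2
  2 × O: no H
  1 × F: no H
  1 × N: 2 H
  1 × N: no H
  1 × O (charge -1): no H
  Total hydrogens = 20.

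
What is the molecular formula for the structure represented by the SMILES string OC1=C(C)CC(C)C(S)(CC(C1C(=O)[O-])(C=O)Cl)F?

Heavy atoms from the SMILES: 12 C, 1 Cl, 1 F, 4 O, 1 S.
Implicit hydrogens by atom environment:
  5 × C: no H
  3 × C: 1 H each → 3
  2 × C: 3 H each → 6
  2 × C: 2 H each → 4
  2 × O: no H
  1 × Cl: no H
  1 × F: no H
  1 × O: 1 H
  1 × O (charge -1): no H
  1 × S: 1 H
  Total hydrogens = 15.
Net charge -1.
Molecular formula: C12H15ClFO4S-

C12H15ClFO4S-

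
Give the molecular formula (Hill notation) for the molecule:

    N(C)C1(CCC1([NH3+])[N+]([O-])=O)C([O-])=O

Heavy atoms from the SMILES: 6 C, 3 N, 4 O.
Implicit hydrogens by atom environment:
  3 × C: no H
  2 × C: 2 H each → 4
  2 × O: no H
  2 × O (charge -1): no H
  1 × C: 3 H
  1 × N (charge +1): 3 H
  1 × N: 1 H
  1 × N (charge +1): no H
  Total hydrogens = 11.
Molecular formula: C6H11N3O4

C6H11N3O4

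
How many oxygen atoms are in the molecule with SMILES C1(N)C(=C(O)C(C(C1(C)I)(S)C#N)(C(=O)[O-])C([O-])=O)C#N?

5

The symbol for oxygen appears 5 times in the SMILES.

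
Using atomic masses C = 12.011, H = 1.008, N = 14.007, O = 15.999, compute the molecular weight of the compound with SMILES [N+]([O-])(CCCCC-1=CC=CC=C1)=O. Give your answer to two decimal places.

179.22

Molecular formula: C10H13NO2.
M = 10×12.011 + 13×1.008 + 1×14.007 + 2×15.999 = 179.22 g/mol.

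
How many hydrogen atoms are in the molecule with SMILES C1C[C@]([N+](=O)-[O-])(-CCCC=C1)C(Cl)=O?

12

Hydrogens are implicit in SMILES; fill each atom to its normal valence:
  5 × C: 2 H each → 10
  2 × C: 1 H each → 2
  2 × C: no H
  2 × O: no H
  1 × Cl: no H
  1 × N (charge +1): no H
  1 × O (charge -1): no H
  Total hydrogens = 12.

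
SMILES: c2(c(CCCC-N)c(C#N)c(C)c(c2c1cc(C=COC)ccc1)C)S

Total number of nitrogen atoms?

The symbol for nitrogen appears 2 times in the SMILES.

2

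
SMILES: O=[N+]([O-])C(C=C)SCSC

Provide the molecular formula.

Heavy atoms from the SMILES: 5 C, 1 N, 2 O, 2 S.
Implicit hydrogens by atom environment:
  2 × C: 2 H each → 4
  2 × C: 1 H each → 2
  2 × S: no H
  1 × C: 3 H
  1 × N (charge +1): no H
  1 × O: no H
  1 × O (charge -1): no H
  Total hydrogens = 9.
Molecular formula: C5H9NO2S2

C5H9NO2S2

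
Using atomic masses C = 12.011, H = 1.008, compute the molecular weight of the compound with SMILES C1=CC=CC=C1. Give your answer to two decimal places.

78.11

Molecular formula: C6H6.
M = 6×12.011 + 6×1.008 = 78.11 g/mol.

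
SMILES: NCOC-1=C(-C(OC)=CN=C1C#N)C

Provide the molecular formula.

Heavy atoms from the SMILES: 9 C, 3 N, 2 O.
Implicit hydrogens by atom environment:
  4 × C (aromatic): no H
  2 × C: 3 H each → 6
  2 × O: no H
  1 × C: 2 H
  1 × C (aromatic): 1 H
  1 × C: no H
  1 × N: 2 H
  1 × N (aromatic): no H
  1 × N: no H
  Total hydrogens = 11.
Molecular formula: C9H11N3O2

C9H11N3O2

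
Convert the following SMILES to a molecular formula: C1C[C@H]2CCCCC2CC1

C10H18

Heavy atoms from the SMILES: 10 C.
Implicit hydrogens by atom environment:
  8 × C: 2 H each → 16
  2 × C: 1 H each → 2
  Total hydrogens = 18.
Molecular formula: C10H18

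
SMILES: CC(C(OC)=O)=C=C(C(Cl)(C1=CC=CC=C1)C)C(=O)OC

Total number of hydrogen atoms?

17

Hydrogens are implicit in SMILES; fill each atom to its normal valence:
  6 × C: no H
  5 × C (aromatic): 1 H each → 5
  4 × C: 3 H each → 12
  4 × O: no H
  1 × C (aromatic): no H
  1 × Cl: no H
  Total hydrogens = 17.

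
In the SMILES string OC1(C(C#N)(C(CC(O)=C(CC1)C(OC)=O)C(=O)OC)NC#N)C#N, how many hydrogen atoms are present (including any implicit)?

16

Hydrogens are implicit in SMILES; fill each atom to its normal valence:
  9 × C: no H
  4 × O: no H
  3 × C: 2 H each → 6
  3 × N: no H
  2 × C: 3 H each → 6
  2 × O: 1 H each → 2
  1 × C: 1 H
  1 × N: 1 H
  Total hydrogens = 16.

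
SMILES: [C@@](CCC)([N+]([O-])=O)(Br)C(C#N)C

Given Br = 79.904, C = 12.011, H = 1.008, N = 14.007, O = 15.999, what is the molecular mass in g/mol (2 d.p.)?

Molecular formula: C7H11BrN2O2.
M = 1×79.904 + 7×12.011 + 11×1.008 + 2×14.007 + 2×15.999 = 235.08 g/mol.

235.08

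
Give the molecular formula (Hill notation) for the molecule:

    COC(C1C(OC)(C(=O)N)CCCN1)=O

Heavy atoms from the SMILES: 9 C, 2 N, 4 O.
Implicit hydrogens by atom environment:
  4 × O: no H
  3 × C: 2 H each → 6
  3 × C: no H
  2 × C: 3 H each → 6
  1 × C: 1 H
  1 × N: 2 H
  1 × N: 1 H
  Total hydrogens = 16.
Molecular formula: C9H16N2O4

C9H16N2O4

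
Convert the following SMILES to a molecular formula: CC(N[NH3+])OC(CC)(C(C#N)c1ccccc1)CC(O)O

Heavy atoms from the SMILES: 15 C, 3 N, 3 O.
Implicit hydrogens by atom environment:
  5 × C (aromatic): 1 H each → 5
  3 × C: 1 H each → 3
  2 × C: 3 H each → 6
  2 × C: 2 H each → 4
  2 × C: no H
  2 × O: 1 H each → 2
  1 × C (aromatic): no H
  1 × N (charge +1): 3 H
  1 × N: 1 H
  1 × N: no H
  1 × O: no H
  Total hydrogens = 24.
Net charge +1.
Molecular formula: C15H24N3O3+

C15H24N3O3+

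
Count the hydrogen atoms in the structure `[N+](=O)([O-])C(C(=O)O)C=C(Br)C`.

Hydrogens are implicit in SMILES; fill each atom to its normal valence:
  2 × C: 1 H each → 2
  2 × C: no H
  2 × O: no H
  1 × Br: no H
  1 × C: 3 H
  1 × N (charge +1): no H
  1 × O: 1 H
  1 × O (charge -1): no H
  Total hydrogens = 6.

6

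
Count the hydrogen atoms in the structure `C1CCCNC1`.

Hydrogens are implicit in SMILES; fill each atom to its normal valence:
  5 × C: 2 H each → 10
  1 × N: 1 H
  Total hydrogens = 11.

11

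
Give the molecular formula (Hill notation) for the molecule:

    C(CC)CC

C5H12

Heavy atoms from the SMILES: 5 C.
Implicit hydrogens by atom environment:
  3 × C: 2 H each → 6
  2 × C: 3 H each → 6
  Total hydrogens = 12.
Molecular formula: C5H12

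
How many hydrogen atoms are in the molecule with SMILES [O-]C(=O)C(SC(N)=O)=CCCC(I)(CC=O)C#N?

10

Hydrogens are implicit in SMILES; fill each atom to its normal valence:
  5 × C: no H
  3 × C: 2 H each → 6
  3 × O: no H
  2 × C: 1 H each → 2
  1 × I: no H
  1 × N: 2 H
  1 × N: no H
  1 × O (charge -1): no H
  1 × S: no H
  Total hydrogens = 10.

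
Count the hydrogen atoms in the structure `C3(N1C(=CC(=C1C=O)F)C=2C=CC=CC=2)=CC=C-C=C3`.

12

Hydrogens are implicit in SMILES; fill each atom to its normal valence:
  11 × C (aromatic): 1 H each → 11
  5 × C (aromatic): no H
  1 × C: 1 H
  1 × F: no H
  1 × N (aromatic): no H
  1 × O: no H
  Total hydrogens = 12.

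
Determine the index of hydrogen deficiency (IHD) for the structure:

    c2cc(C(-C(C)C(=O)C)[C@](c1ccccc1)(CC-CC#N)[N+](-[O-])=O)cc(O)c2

Molecular formula from the SMILES: C22H24N2O4.
DoU = (2C + 2 + N − H − X)/2 = (2·22 + 2 + 2 − 24 − 0)/2 = 24/2 = 12.
(Structurally: 2 ring(s) + 10 π bond(s) = 12.)

12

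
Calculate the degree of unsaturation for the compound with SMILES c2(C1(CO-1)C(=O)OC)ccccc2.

6

Molecular formula from the SMILES: C10H10O3.
DoU = (2C + 2 + N − H − X)/2 = (2·10 + 2 + 0 − 10 − 0)/2 = 12/2 = 6.
(Structurally: 2 ring(s) + 4 π bond(s) = 6.)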